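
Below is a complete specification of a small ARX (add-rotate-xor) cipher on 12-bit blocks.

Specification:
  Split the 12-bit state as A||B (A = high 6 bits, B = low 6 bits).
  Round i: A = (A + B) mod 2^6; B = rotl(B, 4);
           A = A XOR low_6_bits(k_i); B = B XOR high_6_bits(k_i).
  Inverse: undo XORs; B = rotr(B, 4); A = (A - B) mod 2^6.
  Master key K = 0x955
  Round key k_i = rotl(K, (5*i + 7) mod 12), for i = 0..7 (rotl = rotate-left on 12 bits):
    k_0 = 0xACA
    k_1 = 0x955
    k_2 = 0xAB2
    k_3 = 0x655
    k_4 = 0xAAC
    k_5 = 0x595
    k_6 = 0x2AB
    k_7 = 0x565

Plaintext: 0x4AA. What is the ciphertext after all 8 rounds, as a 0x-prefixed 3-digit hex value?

0xC0D

s_0 = plaintext = 0x4AA
s_1 = Round(s_0, k_0) = 0xD81
s_2 = Round(s_1, k_1) = 0x8B5
s_3 = Round(s_2, k_2) = 0x977
s_4 = Round(s_3, k_3) = 0x264
s_5 = Round(s_4, k_4) = 0x063
s_6 = Round(s_5, k_5) = 0xC6E
s_7 = Round(s_6, k_6) = 0xD21
s_8 = Round(s_7, k_7) = 0xC0D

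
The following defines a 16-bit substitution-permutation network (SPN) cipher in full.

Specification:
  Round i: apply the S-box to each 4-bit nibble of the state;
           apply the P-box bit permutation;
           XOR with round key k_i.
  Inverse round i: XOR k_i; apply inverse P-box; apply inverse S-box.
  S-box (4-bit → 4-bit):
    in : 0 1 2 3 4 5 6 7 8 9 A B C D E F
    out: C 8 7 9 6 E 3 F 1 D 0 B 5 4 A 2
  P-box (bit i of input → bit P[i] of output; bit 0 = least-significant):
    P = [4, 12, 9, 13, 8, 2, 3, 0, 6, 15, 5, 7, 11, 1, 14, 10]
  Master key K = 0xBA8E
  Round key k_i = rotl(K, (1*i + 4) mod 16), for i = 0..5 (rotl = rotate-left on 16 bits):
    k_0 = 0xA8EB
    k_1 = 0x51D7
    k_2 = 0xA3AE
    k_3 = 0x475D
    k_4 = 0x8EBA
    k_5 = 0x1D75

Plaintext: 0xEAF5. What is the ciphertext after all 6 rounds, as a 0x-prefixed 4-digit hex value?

0xD680

s_0 = plaintext = 0xEAF5
s_1 = Round(s_0, k_0) = 0x9EED
s_2 = Round(s_1, k_1) = 0x9F52
s_3 = Round(s_2, k_2) = 0x7DB3
s_4 = Round(s_3, k_3) = 0x2A6A
s_5 = Round(s_4, k_4) = 0xC7BC
s_6 = Round(s_5, k_5) = 0xD680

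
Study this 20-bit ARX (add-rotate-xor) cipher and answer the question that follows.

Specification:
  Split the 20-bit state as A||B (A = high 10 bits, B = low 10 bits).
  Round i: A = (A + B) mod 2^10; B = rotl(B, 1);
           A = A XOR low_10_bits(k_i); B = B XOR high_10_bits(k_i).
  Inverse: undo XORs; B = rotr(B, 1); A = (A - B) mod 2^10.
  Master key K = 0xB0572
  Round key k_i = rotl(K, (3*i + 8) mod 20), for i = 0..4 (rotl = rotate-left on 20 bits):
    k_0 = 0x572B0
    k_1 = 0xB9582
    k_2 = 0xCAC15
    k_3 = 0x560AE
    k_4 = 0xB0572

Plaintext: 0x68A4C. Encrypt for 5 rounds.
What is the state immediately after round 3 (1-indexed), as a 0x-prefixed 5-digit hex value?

s_0 = plaintext = 0x68A4C
s_1 = Round(s_0, k_0) = 0x579C5
s_2 = Round(s_1, k_1) = 0xA856F
s_3 = Round(s_2, k_2) = 0x015F5
s_4 = Round(s_3, k_3) = 0x552B2
s_5 = Round(s_4, k_4) = 0x5D3A4

0x015F5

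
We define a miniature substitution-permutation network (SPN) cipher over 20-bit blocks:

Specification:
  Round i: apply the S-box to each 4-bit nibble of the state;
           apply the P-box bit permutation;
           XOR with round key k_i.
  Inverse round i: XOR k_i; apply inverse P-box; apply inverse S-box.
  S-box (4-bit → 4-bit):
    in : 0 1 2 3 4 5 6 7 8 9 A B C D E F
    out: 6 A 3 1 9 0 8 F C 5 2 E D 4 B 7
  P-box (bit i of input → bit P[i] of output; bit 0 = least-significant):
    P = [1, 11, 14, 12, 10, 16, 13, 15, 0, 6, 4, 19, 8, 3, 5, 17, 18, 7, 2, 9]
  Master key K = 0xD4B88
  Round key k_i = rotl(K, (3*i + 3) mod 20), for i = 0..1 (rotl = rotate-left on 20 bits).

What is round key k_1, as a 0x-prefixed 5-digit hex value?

0x2E235

K = 0xD4B88
k_0 = rotl(K, (3*0+3) mod 20) = rotl(K, 3) = 0xA5C46
k_1 = rotl(K, (3*1+3) mod 20) = rotl(K, 6) = 0x2E235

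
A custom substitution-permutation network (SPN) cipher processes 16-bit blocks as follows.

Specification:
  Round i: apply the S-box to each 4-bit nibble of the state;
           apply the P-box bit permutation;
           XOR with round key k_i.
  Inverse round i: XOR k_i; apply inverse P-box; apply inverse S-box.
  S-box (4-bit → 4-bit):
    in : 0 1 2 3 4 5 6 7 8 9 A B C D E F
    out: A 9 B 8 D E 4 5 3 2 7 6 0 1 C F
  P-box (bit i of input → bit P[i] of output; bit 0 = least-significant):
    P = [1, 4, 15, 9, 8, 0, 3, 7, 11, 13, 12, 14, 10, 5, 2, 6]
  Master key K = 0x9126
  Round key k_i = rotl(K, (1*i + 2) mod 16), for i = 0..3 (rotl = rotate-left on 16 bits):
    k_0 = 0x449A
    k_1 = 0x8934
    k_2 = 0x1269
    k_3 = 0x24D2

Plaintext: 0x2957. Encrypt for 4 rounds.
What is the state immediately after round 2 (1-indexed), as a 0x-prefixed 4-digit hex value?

s_0 = plaintext = 0x2957
s_1 = Round(s_0, k_0) = 0xE071
s_2 = Round(s_1, k_1) = 0xEA7A
s_3 = Round(s_2, k_2) = 0xAB37
s_4 = Round(s_3, k_3) = 0x9074

0xEA7A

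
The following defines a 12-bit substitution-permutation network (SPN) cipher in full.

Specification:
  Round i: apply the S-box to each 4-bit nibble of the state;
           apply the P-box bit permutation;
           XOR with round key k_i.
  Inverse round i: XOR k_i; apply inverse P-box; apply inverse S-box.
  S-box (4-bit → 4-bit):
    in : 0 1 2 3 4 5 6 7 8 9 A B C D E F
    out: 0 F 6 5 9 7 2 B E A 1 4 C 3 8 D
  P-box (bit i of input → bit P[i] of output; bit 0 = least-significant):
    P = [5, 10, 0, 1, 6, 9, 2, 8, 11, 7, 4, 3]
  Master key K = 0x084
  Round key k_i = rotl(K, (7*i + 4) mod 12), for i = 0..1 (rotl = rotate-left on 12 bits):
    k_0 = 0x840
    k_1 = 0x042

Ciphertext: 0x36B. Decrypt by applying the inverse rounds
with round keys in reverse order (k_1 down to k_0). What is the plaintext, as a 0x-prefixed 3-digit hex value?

0x2D8

s_0 = ciphertext = 0x36B
s_1 = InvRound(s_0, k_1) = 0xE93
s_2 = InvRound(s_1, k_0) = 0x2D8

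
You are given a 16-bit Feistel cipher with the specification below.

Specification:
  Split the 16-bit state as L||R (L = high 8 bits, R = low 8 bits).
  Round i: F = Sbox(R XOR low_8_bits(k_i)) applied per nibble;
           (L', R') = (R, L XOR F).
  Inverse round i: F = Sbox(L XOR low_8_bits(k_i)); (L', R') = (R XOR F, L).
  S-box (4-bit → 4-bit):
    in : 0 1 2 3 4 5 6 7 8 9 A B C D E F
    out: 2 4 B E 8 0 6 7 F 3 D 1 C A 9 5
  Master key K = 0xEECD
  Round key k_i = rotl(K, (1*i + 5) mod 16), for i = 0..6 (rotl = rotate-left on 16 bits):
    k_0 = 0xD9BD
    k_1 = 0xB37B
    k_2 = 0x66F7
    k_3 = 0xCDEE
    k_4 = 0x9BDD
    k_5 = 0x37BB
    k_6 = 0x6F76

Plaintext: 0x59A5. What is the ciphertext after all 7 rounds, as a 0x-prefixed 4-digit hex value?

0x0389

s_0 = plaintext = 0x59A5
s_1 = Round(s_0, k_0) = 0xA516
s_2 = Round(s_1, k_1) = 0x16CF
s_3 = Round(s_2, k_2) = 0xCFF9
s_4 = Round(s_3, k_3) = 0xF988
s_5 = Round(s_4, k_4) = 0x88F9
s_6 = Round(s_5, k_5) = 0xF903
s_7 = Round(s_6, k_6) = 0x0389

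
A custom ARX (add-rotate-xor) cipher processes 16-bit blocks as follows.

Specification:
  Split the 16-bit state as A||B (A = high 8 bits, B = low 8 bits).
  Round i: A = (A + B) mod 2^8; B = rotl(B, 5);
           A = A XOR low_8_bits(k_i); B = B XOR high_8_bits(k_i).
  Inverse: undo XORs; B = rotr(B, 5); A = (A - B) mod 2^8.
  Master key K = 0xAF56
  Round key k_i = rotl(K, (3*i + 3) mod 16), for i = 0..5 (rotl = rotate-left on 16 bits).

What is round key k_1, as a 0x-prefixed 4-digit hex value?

0xD5AB

K = 0xAF56
k_0 = rotl(K, (3*0+3) mod 16) = rotl(K, 3) = 0x7AB5
k_1 = rotl(K, (3*1+3) mod 16) = rotl(K, 6) = 0xD5AB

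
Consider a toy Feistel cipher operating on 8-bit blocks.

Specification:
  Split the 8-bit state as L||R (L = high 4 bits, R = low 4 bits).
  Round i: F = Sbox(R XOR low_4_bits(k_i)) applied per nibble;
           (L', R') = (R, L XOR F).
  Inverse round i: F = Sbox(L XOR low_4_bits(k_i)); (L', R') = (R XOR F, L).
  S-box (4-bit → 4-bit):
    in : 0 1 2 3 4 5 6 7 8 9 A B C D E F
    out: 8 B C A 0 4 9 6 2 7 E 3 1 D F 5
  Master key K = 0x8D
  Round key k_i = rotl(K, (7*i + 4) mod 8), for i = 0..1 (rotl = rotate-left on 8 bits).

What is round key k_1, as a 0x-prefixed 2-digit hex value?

K = 0x8D
k_0 = rotl(K, (7*0+4) mod 8) = rotl(K, 4) = 0xD8
k_1 = rotl(K, (7*1+4) mod 8) = rotl(K, 3) = 0x6C

0x6C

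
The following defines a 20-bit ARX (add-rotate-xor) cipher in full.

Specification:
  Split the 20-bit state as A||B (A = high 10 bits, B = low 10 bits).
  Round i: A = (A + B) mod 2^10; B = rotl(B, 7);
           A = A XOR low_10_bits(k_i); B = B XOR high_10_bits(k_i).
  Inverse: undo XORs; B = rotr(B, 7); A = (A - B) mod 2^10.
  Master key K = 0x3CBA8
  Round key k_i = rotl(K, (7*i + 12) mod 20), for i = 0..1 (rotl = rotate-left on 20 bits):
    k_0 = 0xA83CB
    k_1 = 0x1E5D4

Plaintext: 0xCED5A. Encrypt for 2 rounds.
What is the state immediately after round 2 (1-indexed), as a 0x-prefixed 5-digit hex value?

s_0 = plaintext = 0xCED5A
s_1 = Round(s_0, k_0) = 0xD7B8B
s_2 = Round(s_1, k_1) = 0xCF588

0xCF588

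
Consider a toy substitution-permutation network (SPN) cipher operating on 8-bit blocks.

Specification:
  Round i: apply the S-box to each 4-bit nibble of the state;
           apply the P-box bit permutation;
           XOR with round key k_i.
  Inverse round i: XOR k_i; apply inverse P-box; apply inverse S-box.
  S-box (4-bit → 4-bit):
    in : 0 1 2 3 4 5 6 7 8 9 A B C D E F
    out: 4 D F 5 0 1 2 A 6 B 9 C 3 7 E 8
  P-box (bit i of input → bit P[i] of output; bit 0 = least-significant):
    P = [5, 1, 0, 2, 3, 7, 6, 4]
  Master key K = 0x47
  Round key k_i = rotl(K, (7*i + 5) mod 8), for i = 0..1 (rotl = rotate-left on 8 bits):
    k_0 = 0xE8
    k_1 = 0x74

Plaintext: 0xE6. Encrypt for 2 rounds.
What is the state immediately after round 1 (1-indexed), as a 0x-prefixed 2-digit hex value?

0x3A

s_0 = plaintext = 0xE6
s_1 = Round(s_0, k_0) = 0x3A
s_2 = Round(s_1, k_1) = 0x18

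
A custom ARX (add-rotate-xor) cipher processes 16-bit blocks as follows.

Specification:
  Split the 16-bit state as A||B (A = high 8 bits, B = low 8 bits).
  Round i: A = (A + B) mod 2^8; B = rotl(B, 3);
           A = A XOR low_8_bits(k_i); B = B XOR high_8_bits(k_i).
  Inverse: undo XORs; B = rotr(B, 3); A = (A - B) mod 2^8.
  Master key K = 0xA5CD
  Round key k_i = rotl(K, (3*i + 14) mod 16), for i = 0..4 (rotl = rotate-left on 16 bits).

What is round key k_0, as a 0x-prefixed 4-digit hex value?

0x6973

K = 0xA5CD
k_0 = rotl(K, (3*0+14) mod 16) = rotl(K, 14) = 0x6973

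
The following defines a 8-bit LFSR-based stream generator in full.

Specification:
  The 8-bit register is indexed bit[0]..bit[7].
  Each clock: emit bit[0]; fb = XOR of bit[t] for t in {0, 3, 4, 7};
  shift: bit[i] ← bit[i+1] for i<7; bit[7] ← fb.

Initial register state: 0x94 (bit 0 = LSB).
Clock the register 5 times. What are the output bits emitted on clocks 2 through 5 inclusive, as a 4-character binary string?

reg_0 = 0x94
clock 1: out=0, reg = 0x4A
clock 2: out=0, reg = 0xA5
clock 3: out=1, reg = 0x52
clock 4: out=0, reg = 0xA9
clock 5: out=1, reg = 0xD4

0101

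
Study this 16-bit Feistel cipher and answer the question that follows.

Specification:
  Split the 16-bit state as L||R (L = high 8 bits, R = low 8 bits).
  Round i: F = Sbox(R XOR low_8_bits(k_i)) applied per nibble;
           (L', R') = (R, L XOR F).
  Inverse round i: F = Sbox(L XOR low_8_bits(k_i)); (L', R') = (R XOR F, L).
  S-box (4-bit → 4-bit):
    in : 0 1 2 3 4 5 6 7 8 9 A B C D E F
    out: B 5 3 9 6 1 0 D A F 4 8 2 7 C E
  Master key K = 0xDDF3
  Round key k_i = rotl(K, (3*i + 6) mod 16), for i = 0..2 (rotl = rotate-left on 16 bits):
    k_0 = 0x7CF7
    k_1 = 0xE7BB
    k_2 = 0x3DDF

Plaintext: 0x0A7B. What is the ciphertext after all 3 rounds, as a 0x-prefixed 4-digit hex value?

0x224F

s_0 = plaintext = 0x0A7B
s_1 = Round(s_0, k_0) = 0x7BA8
s_2 = Round(s_1, k_1) = 0xA822
s_3 = Round(s_2, k_2) = 0x224F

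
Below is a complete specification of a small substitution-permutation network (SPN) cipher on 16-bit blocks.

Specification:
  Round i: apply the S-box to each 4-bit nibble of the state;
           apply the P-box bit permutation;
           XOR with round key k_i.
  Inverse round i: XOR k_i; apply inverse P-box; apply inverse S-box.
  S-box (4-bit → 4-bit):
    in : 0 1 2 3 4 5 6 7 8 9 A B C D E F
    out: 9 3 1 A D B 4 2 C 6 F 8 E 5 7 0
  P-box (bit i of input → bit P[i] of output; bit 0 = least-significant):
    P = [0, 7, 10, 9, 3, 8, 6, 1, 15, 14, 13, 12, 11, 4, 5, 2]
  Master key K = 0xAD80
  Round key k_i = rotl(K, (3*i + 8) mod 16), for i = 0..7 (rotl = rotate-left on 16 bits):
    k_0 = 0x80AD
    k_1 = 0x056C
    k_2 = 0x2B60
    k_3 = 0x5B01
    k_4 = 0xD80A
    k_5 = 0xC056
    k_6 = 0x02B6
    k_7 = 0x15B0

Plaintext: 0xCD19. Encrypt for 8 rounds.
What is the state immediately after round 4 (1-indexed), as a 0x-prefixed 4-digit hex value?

0xC7D7

s_0 = plaintext = 0xCD19
s_1 = Round(s_0, k_0) = 0x2511
s_2 = Round(s_1, k_1) = 0xDCE5
s_3 = Round(s_2, k_2) = 0x5089
s_4 = Round(s_3, k_3) = 0xC7D7
s_5 = Round(s_4, k_4) = 0x98F6
s_6 = Round(s_5, k_5) = 0xF466
s_7 = Round(s_6, k_6) = 0xB6F6
s_8 = Round(s_7, k_7) = 0x31B4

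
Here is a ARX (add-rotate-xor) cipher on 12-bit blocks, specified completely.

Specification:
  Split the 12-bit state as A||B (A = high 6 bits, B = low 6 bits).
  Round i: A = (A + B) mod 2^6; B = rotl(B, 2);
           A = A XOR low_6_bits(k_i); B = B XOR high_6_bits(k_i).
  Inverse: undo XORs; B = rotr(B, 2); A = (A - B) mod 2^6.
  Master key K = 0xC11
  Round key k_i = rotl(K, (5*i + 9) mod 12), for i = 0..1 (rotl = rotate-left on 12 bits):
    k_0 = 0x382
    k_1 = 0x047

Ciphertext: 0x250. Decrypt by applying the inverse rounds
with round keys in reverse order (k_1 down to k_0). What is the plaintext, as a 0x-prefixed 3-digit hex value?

s_0 = ciphertext = 0x250
s_1 = InvRound(s_0, k_1) = 0xE94
s_2 = InvRound(s_1, k_0) = 0x4A6

0x4A6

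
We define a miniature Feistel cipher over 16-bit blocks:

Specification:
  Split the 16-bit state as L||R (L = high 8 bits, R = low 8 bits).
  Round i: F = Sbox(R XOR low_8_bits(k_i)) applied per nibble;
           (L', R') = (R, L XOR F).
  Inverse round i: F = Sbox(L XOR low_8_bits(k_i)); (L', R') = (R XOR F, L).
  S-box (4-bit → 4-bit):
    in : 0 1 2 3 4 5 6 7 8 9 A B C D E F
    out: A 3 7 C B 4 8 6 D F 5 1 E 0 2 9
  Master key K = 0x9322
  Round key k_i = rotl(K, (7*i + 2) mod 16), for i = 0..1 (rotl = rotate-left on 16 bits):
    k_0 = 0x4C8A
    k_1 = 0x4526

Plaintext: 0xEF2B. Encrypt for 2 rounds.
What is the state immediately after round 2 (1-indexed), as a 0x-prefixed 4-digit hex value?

s_0 = plaintext = 0xEF2B
s_1 = Round(s_0, k_0) = 0x2BBC
s_2 = Round(s_1, k_1) = 0xBCDE

0xBCDE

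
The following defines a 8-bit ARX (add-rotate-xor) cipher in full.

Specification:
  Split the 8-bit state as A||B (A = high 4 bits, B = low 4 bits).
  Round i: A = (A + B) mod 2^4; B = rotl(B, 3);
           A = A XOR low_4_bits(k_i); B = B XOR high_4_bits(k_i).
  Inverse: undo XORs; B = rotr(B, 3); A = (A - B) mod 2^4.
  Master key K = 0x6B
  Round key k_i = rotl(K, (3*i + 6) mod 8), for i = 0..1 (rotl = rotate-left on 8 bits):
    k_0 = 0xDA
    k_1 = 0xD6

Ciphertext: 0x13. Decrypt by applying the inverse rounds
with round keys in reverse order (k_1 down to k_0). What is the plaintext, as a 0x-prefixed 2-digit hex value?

0x00

s_0 = ciphertext = 0x13
s_1 = InvRound(s_0, k_1) = 0xAD
s_2 = InvRound(s_1, k_0) = 0x00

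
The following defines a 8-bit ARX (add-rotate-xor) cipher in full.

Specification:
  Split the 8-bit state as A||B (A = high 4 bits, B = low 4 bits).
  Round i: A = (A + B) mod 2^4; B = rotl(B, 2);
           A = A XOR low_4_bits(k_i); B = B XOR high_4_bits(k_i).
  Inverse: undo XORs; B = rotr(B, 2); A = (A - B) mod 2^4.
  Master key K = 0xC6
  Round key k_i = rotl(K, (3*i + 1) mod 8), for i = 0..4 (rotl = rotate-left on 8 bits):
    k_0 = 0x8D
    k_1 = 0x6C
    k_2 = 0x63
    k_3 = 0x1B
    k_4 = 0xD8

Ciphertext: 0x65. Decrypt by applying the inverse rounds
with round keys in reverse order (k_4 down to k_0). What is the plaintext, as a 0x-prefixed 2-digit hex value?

s_0 = ciphertext = 0x65
s_1 = InvRound(s_0, k_4) = 0xC2
s_2 = InvRound(s_1, k_3) = 0xBC
s_3 = InvRound(s_2, k_2) = 0xEA
s_4 = InvRound(s_3, k_1) = 0xF3
s_5 = InvRound(s_4, k_0) = 0x4E

0x4E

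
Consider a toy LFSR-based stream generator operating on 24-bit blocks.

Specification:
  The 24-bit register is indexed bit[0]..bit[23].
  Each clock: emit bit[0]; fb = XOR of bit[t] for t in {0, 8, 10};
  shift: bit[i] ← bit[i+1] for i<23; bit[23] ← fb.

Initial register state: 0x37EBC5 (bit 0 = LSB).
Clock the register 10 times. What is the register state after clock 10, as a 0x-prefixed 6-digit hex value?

reg_0 = 0x37EBC5
clock 1: out=1, reg = 0x1BF5E2
clock 2: out=0, reg = 0x0DFAF1
clock 3: out=1, reg = 0x86FD78
clock 4: out=0, reg = 0x437EBC
clock 5: out=0, reg = 0xA1BF5E
clock 6: out=0, reg = 0x50DFAF
clock 7: out=1, reg = 0xA86FD7
clock 8: out=1, reg = 0xD437EB
clock 9: out=1, reg = 0xEA1BF5
clock 10: out=1, reg = 0x750DFA

0x750DFA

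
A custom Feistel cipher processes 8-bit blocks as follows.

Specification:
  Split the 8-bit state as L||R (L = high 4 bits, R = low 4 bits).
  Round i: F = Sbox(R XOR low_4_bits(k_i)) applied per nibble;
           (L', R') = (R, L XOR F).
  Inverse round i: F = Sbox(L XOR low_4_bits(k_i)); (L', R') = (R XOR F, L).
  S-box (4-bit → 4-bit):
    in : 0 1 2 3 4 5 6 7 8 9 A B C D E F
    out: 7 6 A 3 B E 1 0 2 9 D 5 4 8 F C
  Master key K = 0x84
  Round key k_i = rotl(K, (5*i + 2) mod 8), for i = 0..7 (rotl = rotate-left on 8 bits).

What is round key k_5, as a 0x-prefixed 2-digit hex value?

K = 0x84
k_0 = rotl(K, (5*0+2) mod 8) = rotl(K, 2) = 0x12
k_1 = rotl(K, (5*1+2) mod 8) = rotl(K, 7) = 0x42
k_2 = rotl(K, (5*2+2) mod 8) = rotl(K, 4) = 0x48
k_3 = rotl(K, (5*3+2) mod 8) = rotl(K, 1) = 0x09
k_4 = rotl(K, (5*4+2) mod 8) = rotl(K, 6) = 0x21
k_5 = rotl(K, (5*5+2) mod 8) = rotl(K, 3) = 0x24

0x24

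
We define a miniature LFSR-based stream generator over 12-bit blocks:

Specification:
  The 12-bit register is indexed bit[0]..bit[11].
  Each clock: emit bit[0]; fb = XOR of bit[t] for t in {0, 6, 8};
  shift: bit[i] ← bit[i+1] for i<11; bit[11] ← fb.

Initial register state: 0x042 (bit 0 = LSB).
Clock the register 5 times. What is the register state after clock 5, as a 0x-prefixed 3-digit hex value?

reg_0 = 0x042
clock 1: out=0, reg = 0x821
clock 2: out=1, reg = 0xC10
clock 3: out=0, reg = 0x608
clock 4: out=0, reg = 0x304
clock 5: out=0, reg = 0x982

0x982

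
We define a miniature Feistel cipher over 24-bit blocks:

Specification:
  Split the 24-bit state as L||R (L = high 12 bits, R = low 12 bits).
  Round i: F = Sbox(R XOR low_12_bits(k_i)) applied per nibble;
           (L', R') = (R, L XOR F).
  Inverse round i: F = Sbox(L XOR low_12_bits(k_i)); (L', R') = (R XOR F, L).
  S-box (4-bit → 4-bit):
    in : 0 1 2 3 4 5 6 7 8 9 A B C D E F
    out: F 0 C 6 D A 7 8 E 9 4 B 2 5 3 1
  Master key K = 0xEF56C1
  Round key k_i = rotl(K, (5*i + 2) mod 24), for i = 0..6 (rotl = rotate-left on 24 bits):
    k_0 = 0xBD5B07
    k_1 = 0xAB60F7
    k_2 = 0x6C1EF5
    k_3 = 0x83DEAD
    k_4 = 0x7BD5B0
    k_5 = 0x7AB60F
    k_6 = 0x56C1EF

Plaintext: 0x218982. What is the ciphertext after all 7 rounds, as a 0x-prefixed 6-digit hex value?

0xF5842D

s_0 = plaintext = 0x218982
s_1 = Round(s_0, k_0) = 0x982EF2
s_2 = Round(s_1, k_1) = 0xEF2A78
s_3 = Round(s_2, k_2) = 0xA78317
s_4 = Round(s_3, k_3) = 0x317FCC
s_5 = Round(s_4, k_4) = 0xFCC795
s_6 = Round(s_5, k_5) = 0x795F58
s_7 = Round(s_6, k_6) = 0xF5842D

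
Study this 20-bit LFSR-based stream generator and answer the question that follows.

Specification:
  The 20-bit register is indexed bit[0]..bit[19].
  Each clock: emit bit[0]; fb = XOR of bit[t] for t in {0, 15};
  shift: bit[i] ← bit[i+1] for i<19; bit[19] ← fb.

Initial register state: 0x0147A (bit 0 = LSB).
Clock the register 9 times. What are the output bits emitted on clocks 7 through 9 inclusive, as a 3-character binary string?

100

reg_0 = 0x0147A
clock 1: out=0, reg = 0x00A3D
clock 2: out=1, reg = 0x8051E
clock 3: out=0, reg = 0x4028F
clock 4: out=1, reg = 0xA0147
clock 5: out=1, reg = 0xD00A3
clock 6: out=1, reg = 0xE8051
clock 7: out=1, reg = 0x74028
clock 8: out=0, reg = 0x3A014
clock 9: out=0, reg = 0x9D00A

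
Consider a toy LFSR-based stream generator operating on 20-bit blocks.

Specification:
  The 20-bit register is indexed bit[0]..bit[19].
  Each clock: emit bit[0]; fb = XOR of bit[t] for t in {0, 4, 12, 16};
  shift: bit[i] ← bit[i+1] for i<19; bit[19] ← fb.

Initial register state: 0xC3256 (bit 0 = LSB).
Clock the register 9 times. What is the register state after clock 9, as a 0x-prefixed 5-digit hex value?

reg_0 = 0xC3256
clock 1: out=0, reg = 0x6192B
clock 2: out=1, reg = 0x30C95
clock 3: out=1, reg = 0x9864A
clock 4: out=0, reg = 0xCC325
clock 5: out=1, reg = 0xE6192
clock 6: out=0, reg = 0xF30C9
clock 7: out=1, reg = 0xF9864
clock 8: out=0, reg = 0x7CC32
clock 9: out=0, reg = 0x3E619

0x3E619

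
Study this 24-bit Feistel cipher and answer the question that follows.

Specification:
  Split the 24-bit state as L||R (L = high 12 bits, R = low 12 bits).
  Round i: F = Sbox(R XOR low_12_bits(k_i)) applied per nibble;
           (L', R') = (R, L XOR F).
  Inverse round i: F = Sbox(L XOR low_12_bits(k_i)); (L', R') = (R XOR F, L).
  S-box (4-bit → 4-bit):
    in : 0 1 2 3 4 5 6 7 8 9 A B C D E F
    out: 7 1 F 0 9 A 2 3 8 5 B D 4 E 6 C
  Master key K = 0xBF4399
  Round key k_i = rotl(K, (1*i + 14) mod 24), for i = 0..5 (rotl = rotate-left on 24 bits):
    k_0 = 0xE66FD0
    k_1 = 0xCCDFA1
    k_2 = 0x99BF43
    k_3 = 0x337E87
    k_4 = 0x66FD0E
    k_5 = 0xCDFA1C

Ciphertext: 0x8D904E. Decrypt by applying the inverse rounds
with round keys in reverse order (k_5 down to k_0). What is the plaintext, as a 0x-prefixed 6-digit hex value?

s_0 = ciphertext = 0x8D904E
s_1 = InvRound(s_0, k_5) = 0xF048D9
s_2 = InvRound(s_1, k_4) = 0x7A2F04
s_3 = InvRound(s_2, k_3) = 0xAFE7A2
s_4 = InvRound(s_3, k_2) = 0xD7CAFE
s_5 = InvRound(s_4, k_1) = 0x510D7C
s_6 = InvRound(s_5, k_0) = 0x63B510

0x63B510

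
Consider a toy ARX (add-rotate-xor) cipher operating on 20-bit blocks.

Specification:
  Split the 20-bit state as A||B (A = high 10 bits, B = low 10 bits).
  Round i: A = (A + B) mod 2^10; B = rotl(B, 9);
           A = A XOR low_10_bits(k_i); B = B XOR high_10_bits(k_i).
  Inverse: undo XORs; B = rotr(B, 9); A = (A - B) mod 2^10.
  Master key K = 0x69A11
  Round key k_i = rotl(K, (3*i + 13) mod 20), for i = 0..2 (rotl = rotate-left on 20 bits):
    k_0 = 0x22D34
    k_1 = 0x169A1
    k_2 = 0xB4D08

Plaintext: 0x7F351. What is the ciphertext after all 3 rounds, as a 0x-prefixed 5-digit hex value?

0xC0136

s_0 = plaintext = 0x7F351
s_1 = Round(s_0, k_0) = 0x1E723
s_2 = Round(s_1, k_1) = 0x8F7CB
s_3 = Round(s_2, k_2) = 0xC0136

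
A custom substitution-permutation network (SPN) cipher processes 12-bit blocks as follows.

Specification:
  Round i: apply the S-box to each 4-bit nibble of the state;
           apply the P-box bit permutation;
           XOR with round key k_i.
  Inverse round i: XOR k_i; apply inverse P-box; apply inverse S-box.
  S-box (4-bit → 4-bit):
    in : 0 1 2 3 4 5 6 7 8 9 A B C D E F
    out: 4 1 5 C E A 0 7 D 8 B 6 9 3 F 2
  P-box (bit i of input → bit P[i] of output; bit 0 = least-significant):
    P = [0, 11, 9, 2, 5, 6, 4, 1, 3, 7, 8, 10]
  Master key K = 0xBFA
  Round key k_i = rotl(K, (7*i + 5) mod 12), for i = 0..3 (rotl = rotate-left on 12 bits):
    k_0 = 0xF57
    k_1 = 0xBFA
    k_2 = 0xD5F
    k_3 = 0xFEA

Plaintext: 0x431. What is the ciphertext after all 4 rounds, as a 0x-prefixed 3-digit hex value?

s_0 = plaintext = 0x431
s_1 = Round(s_0, k_0) = 0xAC4
s_2 = Round(s_1, k_1) = 0x554
s_3 = Round(s_2, k_2) = 0x399
s_4 = Round(s_3, k_3) = 0xAEC

0xAEC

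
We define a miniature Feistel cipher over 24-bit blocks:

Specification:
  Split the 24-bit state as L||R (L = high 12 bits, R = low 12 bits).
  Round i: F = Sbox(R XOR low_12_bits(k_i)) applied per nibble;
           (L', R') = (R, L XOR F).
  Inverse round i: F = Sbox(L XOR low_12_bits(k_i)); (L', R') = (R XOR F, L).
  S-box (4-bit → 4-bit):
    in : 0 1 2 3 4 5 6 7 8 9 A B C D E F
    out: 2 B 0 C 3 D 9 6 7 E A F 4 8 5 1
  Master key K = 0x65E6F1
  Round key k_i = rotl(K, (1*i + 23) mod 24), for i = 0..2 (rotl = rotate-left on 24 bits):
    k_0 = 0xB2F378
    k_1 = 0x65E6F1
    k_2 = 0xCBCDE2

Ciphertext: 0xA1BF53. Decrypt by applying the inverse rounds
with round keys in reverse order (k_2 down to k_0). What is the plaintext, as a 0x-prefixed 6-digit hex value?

0xEABBEF

s_0 = ciphertext = 0xA1BF53
s_1 = InvRound(s_0, k_2) = 0x94DA1B
s_2 = InvRound(s_1, k_1) = 0xBEF94D
s_3 = InvRound(s_2, k_0) = 0xEABBEF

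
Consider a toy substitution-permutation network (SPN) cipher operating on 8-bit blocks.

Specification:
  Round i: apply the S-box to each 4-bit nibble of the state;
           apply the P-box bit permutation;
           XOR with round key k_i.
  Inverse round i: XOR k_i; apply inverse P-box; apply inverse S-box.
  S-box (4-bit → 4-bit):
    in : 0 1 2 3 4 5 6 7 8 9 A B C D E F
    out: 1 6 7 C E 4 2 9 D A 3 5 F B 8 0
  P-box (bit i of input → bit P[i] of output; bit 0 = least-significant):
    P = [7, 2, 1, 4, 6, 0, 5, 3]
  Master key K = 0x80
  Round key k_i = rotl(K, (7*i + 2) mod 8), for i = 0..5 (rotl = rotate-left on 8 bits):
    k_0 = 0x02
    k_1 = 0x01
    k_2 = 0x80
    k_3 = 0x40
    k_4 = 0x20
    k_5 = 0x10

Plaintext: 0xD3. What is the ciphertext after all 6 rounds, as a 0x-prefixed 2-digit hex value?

0xBD

s_0 = plaintext = 0xD3
s_1 = Round(s_0, k_0) = 0x59
s_2 = Round(s_1, k_1) = 0x35
s_3 = Round(s_2, k_2) = 0xAA
s_4 = Round(s_3, k_3) = 0x85
s_5 = Round(s_4, k_4) = 0x4A
s_6 = Round(s_5, k_5) = 0xBD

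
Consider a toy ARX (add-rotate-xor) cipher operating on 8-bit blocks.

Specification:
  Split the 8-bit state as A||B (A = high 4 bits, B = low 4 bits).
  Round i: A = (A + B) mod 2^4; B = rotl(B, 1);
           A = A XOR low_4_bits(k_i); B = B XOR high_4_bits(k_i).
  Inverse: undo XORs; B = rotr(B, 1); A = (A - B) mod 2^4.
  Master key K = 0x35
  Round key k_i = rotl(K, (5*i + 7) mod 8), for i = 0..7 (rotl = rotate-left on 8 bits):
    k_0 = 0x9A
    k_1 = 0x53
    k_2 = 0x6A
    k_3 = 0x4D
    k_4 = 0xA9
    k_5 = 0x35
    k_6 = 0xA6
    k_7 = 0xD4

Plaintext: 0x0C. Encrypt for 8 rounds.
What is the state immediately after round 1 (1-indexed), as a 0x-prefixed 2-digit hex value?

0x60

s_0 = plaintext = 0x0C
s_1 = Round(s_0, k_0) = 0x60
s_2 = Round(s_1, k_1) = 0x55
s_3 = Round(s_2, k_2) = 0x0C
s_4 = Round(s_3, k_3) = 0x1D
s_5 = Round(s_4, k_4) = 0x71
s_6 = Round(s_5, k_5) = 0xD1
s_7 = Round(s_6, k_6) = 0x88
s_8 = Round(s_7, k_7) = 0x4C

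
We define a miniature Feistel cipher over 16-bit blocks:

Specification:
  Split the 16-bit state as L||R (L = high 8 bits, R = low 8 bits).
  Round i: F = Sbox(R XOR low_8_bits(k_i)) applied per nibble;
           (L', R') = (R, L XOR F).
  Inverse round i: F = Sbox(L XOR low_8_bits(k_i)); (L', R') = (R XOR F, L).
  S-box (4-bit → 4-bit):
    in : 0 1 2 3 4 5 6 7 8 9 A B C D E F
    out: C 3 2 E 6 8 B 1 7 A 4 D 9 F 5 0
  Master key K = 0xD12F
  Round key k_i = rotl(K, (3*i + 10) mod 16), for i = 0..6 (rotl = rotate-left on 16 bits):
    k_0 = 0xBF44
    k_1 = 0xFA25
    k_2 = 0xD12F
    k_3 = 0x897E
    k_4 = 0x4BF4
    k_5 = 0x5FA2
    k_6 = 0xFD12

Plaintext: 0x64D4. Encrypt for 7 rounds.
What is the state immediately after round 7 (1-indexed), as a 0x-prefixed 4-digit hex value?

s_0 = plaintext = 0x64D4
s_1 = Round(s_0, k_0) = 0xD4C8
s_2 = Round(s_1, k_1) = 0xC88B
s_3 = Round(s_2, k_2) = 0x8B8E
s_4 = Round(s_3, k_3) = 0x8E87
s_5 = Round(s_4, k_4) = 0x8790
s_6 = Round(s_5, k_5) = 0x9065
s_7 = Round(s_6, k_6) = 0x6581

0x6581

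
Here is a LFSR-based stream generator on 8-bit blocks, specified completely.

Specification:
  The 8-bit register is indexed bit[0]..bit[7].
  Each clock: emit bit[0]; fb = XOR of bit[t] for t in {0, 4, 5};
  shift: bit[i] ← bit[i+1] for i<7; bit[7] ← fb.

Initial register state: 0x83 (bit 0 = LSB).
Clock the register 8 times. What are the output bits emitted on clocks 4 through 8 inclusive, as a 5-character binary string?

00001

reg_0 = 0x83
clock 1: out=1, reg = 0xC1
clock 2: out=1, reg = 0xE0
clock 3: out=0, reg = 0xF0
clock 4: out=0, reg = 0x78
clock 5: out=0, reg = 0x3C
clock 6: out=0, reg = 0x1E
clock 7: out=0, reg = 0x8F
clock 8: out=1, reg = 0xC7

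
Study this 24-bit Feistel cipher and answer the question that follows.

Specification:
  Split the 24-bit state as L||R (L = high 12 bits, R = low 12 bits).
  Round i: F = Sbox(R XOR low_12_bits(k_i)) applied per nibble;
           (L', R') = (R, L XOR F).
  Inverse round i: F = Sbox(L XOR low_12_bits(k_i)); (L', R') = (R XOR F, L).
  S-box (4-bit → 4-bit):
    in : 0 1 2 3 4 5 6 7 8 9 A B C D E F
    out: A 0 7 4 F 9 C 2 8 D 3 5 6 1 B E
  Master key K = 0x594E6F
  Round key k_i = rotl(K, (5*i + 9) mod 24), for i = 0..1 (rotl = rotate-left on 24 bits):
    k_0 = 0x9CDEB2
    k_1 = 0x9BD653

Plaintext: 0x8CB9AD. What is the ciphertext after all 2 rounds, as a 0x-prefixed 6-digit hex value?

s_0 = plaintext = 0x8CB9AD
s_1 = Round(s_0, k_0) = 0x9ADAC5
s_2 = Round(s_1, k_1) = 0xAC5F71

0xAC5F71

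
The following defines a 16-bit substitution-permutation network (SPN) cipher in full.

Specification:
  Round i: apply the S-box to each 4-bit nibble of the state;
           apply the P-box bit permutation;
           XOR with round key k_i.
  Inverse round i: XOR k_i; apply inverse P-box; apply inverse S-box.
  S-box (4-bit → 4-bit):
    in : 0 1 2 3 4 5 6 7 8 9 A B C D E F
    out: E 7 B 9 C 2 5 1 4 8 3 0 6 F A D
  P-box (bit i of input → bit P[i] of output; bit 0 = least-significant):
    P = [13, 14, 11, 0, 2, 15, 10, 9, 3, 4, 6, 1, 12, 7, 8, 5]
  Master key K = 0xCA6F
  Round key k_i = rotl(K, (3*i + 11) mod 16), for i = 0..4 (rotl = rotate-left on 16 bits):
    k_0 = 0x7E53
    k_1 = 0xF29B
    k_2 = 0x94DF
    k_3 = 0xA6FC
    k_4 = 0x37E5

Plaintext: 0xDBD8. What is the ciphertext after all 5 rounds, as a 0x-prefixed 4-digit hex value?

0xDDA3

s_0 = plaintext = 0xDBD8
s_1 = Round(s_0, k_0) = 0xE1F7
s_2 = Round(s_1, k_1) = 0xD467
s_3 = Round(s_2, k_2) = 0xA139
s_4 = Round(s_3, k_3) = 0xB421
s_5 = Round(s_4, k_4) = 0xDDA3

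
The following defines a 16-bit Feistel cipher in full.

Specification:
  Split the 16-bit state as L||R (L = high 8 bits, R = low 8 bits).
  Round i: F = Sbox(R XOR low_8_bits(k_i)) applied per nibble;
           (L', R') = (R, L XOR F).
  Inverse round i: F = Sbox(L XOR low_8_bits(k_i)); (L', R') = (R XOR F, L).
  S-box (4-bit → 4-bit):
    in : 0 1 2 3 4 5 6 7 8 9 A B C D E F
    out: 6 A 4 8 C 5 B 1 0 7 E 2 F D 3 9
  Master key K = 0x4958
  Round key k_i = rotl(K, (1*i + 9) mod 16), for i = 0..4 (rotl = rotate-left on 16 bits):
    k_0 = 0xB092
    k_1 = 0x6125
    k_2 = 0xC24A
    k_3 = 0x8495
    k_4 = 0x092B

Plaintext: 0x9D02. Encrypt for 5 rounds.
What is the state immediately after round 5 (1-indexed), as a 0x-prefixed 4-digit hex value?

s_0 = plaintext = 0x9D02
s_1 = Round(s_0, k_0) = 0x02EB
s_2 = Round(s_1, k_1) = 0xEBF1
s_3 = Round(s_2, k_2) = 0xF1C9
s_4 = Round(s_3, k_3) = 0xC9AE
s_5 = Round(s_4, k_4) = 0xAECC

0xAECC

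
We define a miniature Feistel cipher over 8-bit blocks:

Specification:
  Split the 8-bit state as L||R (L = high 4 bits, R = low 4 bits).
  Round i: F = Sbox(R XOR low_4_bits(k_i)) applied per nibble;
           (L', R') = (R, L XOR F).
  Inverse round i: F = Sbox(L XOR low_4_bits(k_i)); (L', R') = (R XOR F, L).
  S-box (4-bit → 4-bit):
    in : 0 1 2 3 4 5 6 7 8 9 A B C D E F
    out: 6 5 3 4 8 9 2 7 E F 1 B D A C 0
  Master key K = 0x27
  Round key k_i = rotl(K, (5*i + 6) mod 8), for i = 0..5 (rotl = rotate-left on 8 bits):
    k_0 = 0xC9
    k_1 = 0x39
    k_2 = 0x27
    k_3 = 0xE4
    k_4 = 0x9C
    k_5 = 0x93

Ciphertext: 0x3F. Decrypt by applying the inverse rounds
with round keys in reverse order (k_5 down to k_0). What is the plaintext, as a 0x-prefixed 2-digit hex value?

0x83

s_0 = ciphertext = 0x3F
s_1 = InvRound(s_0, k_5) = 0x93
s_2 = InvRound(s_1, k_4) = 0xA9
s_3 = InvRound(s_2, k_3) = 0x5A
s_4 = InvRound(s_3, k_2) = 0x95
s_5 = InvRound(s_4, k_1) = 0x39
s_6 = InvRound(s_5, k_0) = 0x83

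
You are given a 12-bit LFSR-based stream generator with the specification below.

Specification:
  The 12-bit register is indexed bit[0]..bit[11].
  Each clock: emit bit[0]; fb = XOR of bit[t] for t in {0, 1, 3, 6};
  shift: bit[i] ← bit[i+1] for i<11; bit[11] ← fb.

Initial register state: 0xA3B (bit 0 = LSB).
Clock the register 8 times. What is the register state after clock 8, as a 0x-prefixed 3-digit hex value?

0x09A

reg_0 = 0xA3B
clock 1: out=1, reg = 0xD1D
clock 2: out=1, reg = 0x68E
clock 3: out=0, reg = 0x347
clock 4: out=1, reg = 0x9A3
clock 5: out=1, reg = 0x4D1
clock 6: out=1, reg = 0x268
clock 7: out=0, reg = 0x134
clock 8: out=0, reg = 0x09A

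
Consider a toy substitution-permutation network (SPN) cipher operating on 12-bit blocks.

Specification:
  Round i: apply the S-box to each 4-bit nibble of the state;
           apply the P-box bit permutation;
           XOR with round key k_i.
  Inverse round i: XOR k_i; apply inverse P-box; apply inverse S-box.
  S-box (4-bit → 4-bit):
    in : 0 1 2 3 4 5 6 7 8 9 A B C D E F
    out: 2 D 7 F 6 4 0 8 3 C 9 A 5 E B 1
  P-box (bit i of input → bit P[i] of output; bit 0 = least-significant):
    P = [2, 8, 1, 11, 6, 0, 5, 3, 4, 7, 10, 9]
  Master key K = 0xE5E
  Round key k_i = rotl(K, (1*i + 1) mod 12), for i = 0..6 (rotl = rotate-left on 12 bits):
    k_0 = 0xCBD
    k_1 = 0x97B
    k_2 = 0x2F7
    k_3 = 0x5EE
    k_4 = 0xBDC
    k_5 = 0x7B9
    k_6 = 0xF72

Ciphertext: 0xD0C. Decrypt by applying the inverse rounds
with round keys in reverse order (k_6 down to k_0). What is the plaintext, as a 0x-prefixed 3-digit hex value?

0xB1F

s_0 = ciphertext = 0xD0C
s_1 = InvRound(s_0, k_6) = 0xA1C
s_2 = InvRound(s_1, k_5) = 0x44E
s_3 = InvRound(s_2, k_4) = 0x36D
s_4 = InvRound(s_3, k_3) = 0xD05
s_5 = InvRound(s_4, k_2) = 0x3CD
s_6 = InvRound(s_5, k_1) = 0xE51
s_7 = InvRound(s_6, k_0) = 0xB1F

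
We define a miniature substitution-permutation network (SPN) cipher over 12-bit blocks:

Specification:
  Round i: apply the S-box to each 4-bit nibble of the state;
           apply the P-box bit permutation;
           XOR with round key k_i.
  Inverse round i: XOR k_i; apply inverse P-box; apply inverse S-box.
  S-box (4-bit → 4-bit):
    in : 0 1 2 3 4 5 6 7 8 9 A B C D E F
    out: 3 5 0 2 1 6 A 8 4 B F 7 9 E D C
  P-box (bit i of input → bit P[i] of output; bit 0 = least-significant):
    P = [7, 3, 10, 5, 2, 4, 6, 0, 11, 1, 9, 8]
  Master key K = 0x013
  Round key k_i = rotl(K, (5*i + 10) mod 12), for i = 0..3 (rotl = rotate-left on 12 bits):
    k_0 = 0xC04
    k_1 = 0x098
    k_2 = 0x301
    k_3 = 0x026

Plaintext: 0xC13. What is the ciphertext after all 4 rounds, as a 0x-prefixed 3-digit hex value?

s_0 = plaintext = 0xC13
s_1 = Round(s_0, k_0) = 0x548
s_2 = Round(s_1, k_1) = 0x69E
s_3 = Round(s_2, k_2) = 0x6B6
s_4 = Round(s_3, k_3) = 0x158

0x158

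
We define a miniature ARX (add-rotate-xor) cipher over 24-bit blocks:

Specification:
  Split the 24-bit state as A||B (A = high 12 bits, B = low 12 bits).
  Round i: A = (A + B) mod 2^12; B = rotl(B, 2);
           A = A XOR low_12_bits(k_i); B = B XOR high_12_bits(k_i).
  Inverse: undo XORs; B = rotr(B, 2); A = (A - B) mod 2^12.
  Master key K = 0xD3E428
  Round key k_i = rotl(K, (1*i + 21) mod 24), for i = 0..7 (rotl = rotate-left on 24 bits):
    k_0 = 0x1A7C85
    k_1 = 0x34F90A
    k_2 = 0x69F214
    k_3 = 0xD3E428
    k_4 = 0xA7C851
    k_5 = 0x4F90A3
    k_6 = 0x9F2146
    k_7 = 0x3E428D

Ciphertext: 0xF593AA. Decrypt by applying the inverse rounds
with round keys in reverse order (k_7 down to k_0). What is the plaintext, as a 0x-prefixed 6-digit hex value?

0x633E19

s_0 = ciphertext = 0xF593AA
s_1 = InvRound(s_0, k_7) = 0x5C1813
s_2 = InvRound(s_1, k_6) = 0x00F478
s_3 = InvRound(s_2, k_5) = 0xC8C420
s_4 = InvRound(s_3, k_4) = 0x146397
s_5 = InvRound(s_4, k_3) = 0xDC47AA
s_6 = InvRound(s_5, k_2) = 0xB8344D
s_7 = InvRound(s_6, k_1) = 0x8C99C0
s_8 = InvRound(s_7, k_0) = 0x633E19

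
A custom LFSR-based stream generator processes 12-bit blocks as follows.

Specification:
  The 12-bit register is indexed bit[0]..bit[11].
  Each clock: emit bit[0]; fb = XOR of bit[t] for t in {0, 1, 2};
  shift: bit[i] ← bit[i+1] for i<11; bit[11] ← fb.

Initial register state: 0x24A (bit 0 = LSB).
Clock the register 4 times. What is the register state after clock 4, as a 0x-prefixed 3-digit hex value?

0xD24

reg_0 = 0x24A
clock 1: out=0, reg = 0x925
clock 2: out=1, reg = 0x492
clock 3: out=0, reg = 0xA49
clock 4: out=1, reg = 0xD24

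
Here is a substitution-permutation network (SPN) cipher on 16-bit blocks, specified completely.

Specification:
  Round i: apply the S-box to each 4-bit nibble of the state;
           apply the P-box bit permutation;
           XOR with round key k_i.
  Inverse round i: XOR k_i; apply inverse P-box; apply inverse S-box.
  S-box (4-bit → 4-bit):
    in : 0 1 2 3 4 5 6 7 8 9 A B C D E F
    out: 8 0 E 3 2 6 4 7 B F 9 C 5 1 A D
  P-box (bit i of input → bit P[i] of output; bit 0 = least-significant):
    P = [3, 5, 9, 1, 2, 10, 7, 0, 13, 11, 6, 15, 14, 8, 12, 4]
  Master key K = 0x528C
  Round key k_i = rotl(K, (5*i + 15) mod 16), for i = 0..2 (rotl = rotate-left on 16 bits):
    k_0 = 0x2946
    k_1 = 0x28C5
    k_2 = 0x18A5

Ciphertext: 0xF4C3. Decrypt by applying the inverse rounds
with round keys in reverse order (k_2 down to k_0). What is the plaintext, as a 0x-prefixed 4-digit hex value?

0xBF79

s_0 = ciphertext = 0xF4C3
s_1 = InvRound(s_0, k_2) = 0xD93E
s_2 = InvRound(s_1, k_1) = 0x9FB8
s_3 = InvRound(s_2, k_0) = 0xBF79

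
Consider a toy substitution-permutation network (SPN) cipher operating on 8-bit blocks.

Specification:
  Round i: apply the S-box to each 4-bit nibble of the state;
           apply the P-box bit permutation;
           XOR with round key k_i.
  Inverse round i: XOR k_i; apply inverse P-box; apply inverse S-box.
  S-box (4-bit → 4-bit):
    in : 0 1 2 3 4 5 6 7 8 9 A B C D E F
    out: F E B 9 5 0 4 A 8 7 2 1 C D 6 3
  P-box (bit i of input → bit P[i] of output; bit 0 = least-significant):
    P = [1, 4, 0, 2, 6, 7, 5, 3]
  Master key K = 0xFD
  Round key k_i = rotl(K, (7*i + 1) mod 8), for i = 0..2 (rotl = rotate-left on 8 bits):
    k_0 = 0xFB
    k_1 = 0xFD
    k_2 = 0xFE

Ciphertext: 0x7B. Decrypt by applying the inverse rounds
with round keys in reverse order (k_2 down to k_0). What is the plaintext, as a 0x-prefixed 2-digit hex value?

s_0 = ciphertext = 0x7B
s_1 = InvRound(s_0, k_2) = 0xAC
s_2 = InvRound(s_1, k_1) = 0xBE
s_3 = InvRound(s_2, k_0) = 0xBC

0xBC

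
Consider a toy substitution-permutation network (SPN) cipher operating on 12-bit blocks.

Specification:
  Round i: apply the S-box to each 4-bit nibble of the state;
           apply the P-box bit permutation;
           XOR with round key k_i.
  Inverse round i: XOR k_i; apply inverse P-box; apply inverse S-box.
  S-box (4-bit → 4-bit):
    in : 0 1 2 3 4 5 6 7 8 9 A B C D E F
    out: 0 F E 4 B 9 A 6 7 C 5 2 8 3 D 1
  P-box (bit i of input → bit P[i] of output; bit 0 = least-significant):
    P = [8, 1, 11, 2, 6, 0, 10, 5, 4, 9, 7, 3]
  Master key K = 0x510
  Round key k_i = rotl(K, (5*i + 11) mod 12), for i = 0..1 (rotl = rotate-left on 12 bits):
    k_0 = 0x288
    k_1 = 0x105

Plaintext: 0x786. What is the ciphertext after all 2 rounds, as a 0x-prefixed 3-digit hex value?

s_0 = plaintext = 0x786
s_1 = Round(s_0, k_0) = 0x44F
s_2 = Round(s_1, k_1) = 0x27C

0x27C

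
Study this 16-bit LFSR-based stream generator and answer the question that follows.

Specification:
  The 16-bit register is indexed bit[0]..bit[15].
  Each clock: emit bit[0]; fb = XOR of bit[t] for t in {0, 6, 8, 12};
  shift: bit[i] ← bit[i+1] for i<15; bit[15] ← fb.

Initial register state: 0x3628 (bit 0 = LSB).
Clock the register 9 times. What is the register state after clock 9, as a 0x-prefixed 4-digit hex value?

0x4A9B

reg_0 = 0x3628
clock 1: out=0, reg = 0x9B14
clock 2: out=0, reg = 0x4D8A
clock 3: out=0, reg = 0xA6C5
clock 4: out=1, reg = 0x5362
clock 5: out=0, reg = 0xA9B1
clock 6: out=1, reg = 0x54D8
clock 7: out=0, reg = 0x2A6C
clock 8: out=0, reg = 0x9536
clock 9: out=0, reg = 0x4A9B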